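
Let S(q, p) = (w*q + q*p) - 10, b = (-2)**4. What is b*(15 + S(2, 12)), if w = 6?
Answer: 656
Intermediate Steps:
b = 16
S(q, p) = -10 + 6*q + p*q (S(q, p) = (6*q + q*p) - 10 = (6*q + p*q) - 10 = -10 + 6*q + p*q)
b*(15 + S(2, 12)) = 16*(15 + (-10 + 6*2 + 12*2)) = 16*(15 + (-10 + 12 + 24)) = 16*(15 + 26) = 16*41 = 656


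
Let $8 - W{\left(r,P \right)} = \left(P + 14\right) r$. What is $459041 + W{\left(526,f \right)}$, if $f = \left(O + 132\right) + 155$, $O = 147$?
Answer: $223401$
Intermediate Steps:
$f = 434$ ($f = \left(147 + 132\right) + 155 = 279 + 155 = 434$)
$W{\left(r,P \right)} = 8 - r \left(14 + P\right)$ ($W{\left(r,P \right)} = 8 - \left(P + 14\right) r = 8 - \left(14 + P\right) r = 8 - r \left(14 + P\right)$)
$459041 + W{\left(526,f \right)} = 459041 - \left(7356 + 228284\right) = 459041 - 235640 = 223401$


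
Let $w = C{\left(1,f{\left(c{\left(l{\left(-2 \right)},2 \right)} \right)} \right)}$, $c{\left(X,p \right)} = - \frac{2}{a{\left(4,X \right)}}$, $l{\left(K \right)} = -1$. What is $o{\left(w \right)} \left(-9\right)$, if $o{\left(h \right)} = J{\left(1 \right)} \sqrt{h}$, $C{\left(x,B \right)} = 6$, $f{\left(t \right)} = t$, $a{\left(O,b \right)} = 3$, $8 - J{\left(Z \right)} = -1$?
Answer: $- 81 \sqrt{6} \approx -198.41$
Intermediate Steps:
$J{\left(Z \right)} = 9$ ($J{\left(Z \right)} = 8 - -1 = 8 + 1 = 9$)
$c{\left(X,p \right)} = - \frac{2}{3}$
$w = 6$
$o{\left(h \right)} = 9 \sqrt{h}$
$o{\left(w \right)} \left(-9\right) = 9 \sqrt{6} \left(-9\right) = - 81 \sqrt{6}$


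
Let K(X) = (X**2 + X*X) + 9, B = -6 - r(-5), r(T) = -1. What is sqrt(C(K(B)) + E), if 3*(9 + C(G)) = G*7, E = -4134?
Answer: 4*I*sqrt(2253)/3 ≈ 63.288*I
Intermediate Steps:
B = -5 (B = -6 - 1*(-1) = -6 + 1 = -5)
K(X) = 9 + 2*X**2 (K(X) = (X**2 + X**2) + 9 = 2*X**2 + 9 = 9 + 2*X**2)
C(G) = -9 + 7*G/3 (C(G) = -9 + (G*7)/3 = -9 + (7*G)/3 = -9 + 7*G/3)
sqrt(C(K(B)) + E) = sqrt((-9 + 7*(9 + 2*(-5)**2)/3) - 4134) = sqrt((-9 + 7*(9 + 2*25)/3) - 4134) = sqrt((-9 + 7*(9 + 50)/3) - 4134) = sqrt((-9 + (7/3)*59) - 4134) = sqrt((-9 + 413/3) - 4134) = sqrt(386/3 - 4134) = sqrt(-12016/3) = 4*I*sqrt(2253)/3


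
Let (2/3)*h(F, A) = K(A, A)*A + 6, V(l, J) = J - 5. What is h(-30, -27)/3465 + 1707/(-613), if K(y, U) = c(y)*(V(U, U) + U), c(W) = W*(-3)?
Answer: 25052579/472010 ≈ 53.076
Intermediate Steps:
c(W) = -3*W
V(l, J) = -5 + J
K(y, U) = -3*y*(-5 + 2*U) (K(y, U) = (-3*y)*((-5 + U) + U) = (-3*y)*(-5 + 2*U) = -3*y*(-5 + 2*U))
h(F, A) = 9 + 9*A²*(5 - 2*A)/2 (h(F, A) = 3*((3*A*(5 - 2*A))*A + 6)/2 = 3*(3*A²*(5 - 2*A) + 6)/2 = 3*(6 + 3*A²*(5 - 2*A))/2 = 9 + 9*A²*(5 - 2*A)/2)
h(-30, -27)/3465 + 1707/(-613) = (9 + (-27)²*(45/2 - 9*(-27)))/3465 + 1707/(-613) = (9 + 729*(45/2 + 243))*(1/3465) + 1707*(-1/613) = (9 + 729*(531/2))*(1/3465) - 1707/613 = (9 + 387099/2)*(1/3465) - 1707/613 = (387117/2)*(1/3465) - 1707/613 = 43013/770 - 1707/613 = 25052579/472010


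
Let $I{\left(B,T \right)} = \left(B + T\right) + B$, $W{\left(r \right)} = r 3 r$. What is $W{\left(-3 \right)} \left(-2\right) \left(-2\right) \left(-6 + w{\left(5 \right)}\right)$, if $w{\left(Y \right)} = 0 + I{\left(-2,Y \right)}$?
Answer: $-540$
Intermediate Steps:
$W{\left(r \right)} = 3 r^{2}$ ($W{\left(r \right)} = 3 r r = 3 r^{2}$)
$I{\left(B,T \right)} = T + 2 B$
$w{\left(Y \right)} = -4 + Y$ ($w{\left(Y \right)} = 0 + \left(Y + 2 \left(-2\right)\right) = 0 + \left(Y - 4\right) = 0 + \left(-4 + Y\right) = -4 + Y$)
$W{\left(-3 \right)} \left(-2\right) \left(-2\right) \left(-6 + w{\left(5 \right)}\right) = 3 \left(-3\right)^{2} \left(-2\right) \left(-2\right) \left(-6 + \left(-4 + 5\right)\right) = 3 \cdot 9 \left(-2\right) \left(-2\right) \left(-6 + 1\right) = 27 \left(-2\right) \left(-2\right) \left(-5\right) = \left(-54\right) \left(-2\right) \left(-5\right) = 108 \left(-5\right) = -540$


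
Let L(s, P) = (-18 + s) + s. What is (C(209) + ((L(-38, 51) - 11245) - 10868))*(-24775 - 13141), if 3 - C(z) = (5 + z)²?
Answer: 2578288000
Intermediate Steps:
L(s, P) = -18 + 2*s
C(z) = 3 - (5 + z)²
(C(209) + ((L(-38, 51) - 11245) - 10868))*(-24775 - 13141) = ((3 - (5 + 209)²) + (((-18 + 2*(-38)) - 11245) - 10868))*(-24775 - 13141) = ((3 - 1*214²) + (((-18 - 76) - 11245) - 10868))*(-37916) = ((3 - 1*45796) + ((-94 - 11245) - 10868))*(-37916) = ((3 - 45796) + (-11339 - 10868))*(-37916) = (-45793 - 22207)*(-37916) = -68000*(-37916) = 2578288000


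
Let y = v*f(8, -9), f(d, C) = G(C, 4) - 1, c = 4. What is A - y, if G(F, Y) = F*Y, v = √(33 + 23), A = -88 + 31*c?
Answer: 36 + 74*√14 ≈ 312.88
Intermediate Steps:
A = 36 (A = -88 + 31*4 = -88 + 124 = 36)
v = 2*√14 (v = √56 = 2*√14 ≈ 7.4833)
f(d, C) = -1 + 4*C (f(d, C) = C*4 - 1 = 4*C - 1 = -1 + 4*C)
y = -74*√14 (y = (2*√14)*(-1 + 4*(-9)) = (2*√14)*(-1 - 36) = (2*√14)*(-37) = -74*√14 ≈ -276.88)
A - y = 36 - (-74)*√14 = 36 + 74*√14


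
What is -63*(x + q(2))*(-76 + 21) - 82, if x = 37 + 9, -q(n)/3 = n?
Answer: 138518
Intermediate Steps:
q(n) = -3*n
x = 46
-63*(x + q(2))*(-76 + 21) - 82 = -63*(46 - 3*2)*(-76 + 21) - 82 = -63*(46 - 6)*(-55) - 82 = -2520*(-55) - 82 = -63*(-2200) - 82 = 138600 - 82 = 138518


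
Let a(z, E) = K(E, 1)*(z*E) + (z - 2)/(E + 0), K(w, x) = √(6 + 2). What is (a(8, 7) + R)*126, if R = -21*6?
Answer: -15768 + 14112*√2 ≈ 4189.4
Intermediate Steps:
R = -126
K(w, x) = 2*√2 (K(w, x) = √8 = 2*√2)
a(z, E) = (-2 + z)/E + 2*E*z*√2 (a(z, E) = (2*√2)*(z*E) + (z - 2)/(E + 0) = (2*√2)*(E*z) + (-2 + z)/E = 2*E*z*√2 + (-2 + z)/E = (-2 + z)/E + 2*E*z*√2)
(a(8, 7) + R)*126 = ((-2 + 8 + 2*8*√2*7²)/7 - 126)*126 = ((-2 + 8 + 2*8*√2*49)/7 - 126)*126 = ((-2 + 8 + 784*√2)/7 - 126)*126 = ((6 + 784*√2)/7 - 126)*126 = ((6/7 + 112*√2) - 126)*126 = (-876/7 + 112*√2)*126 = -15768 + 14112*√2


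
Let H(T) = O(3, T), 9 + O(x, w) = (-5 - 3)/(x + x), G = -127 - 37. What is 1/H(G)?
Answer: -3/31 ≈ -0.096774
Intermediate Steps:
G = -164
O(x, w) = -9 - 4/x (O(x, w) = -9 + (-5 - 3)/(x + x) = -9 - 8*1/(2*x) = -9 - 4/x)
H(T) = -31/3 (H(T) = -9 - 4/3 = -31/3)
1/H(G) = 1/(-31/3) = -3/31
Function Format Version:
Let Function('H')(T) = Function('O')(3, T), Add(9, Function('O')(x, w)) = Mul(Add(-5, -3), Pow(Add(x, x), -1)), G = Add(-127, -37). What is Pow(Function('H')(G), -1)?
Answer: Rational(-3, 31) ≈ -0.096774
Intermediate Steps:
G = -164
Function('O')(x, w) = Add(-9, Mul(-4, Pow(x, -1))) (Function('O')(x, w) = Add(-9, Mul(Add(-5, -3), Pow(Add(x, x), -1))) = Add(-9, Mul(-8, Pow(Mul(2, x), -1))) = Add(-9, Mul(-8, Mul(Rational(1, 2), Pow(x, -1)))) = Add(-9, Mul(-4, Pow(x, -1))))
Function('H')(T) = Rational(-31, 3) (Function('H')(T) = Add(-9, Mul(-4, Pow(3, -1))) = Add(-9, Mul(-4, Rational(1, 3))) = Add(-9, Rational(-4, 3)) = Rational(-31, 3))
Pow(Function('H')(G), -1) = Pow(Rational(-31, 3), -1) = Rational(-3, 31)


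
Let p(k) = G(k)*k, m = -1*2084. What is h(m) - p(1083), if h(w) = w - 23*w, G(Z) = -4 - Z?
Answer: 1223069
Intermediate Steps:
m = -2084
p(k) = k*(-4 - k) (p(k) = (-4 - k)*k = k*(-4 - k))
h(w) = -22*w
h(m) - p(1083) = -22*(-2084) - (-1)*1083*(4 + 1083) = 45848 - (-1)*1083*1087 = 45848 - 1*(-1177221) = 45848 + 1177221 = 1223069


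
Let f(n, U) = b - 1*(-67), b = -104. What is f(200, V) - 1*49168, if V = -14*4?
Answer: -49205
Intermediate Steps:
V = -56
f(n, U) = -37 (f(n, U) = -104 - 1*(-67) = -104 + 67 = -37)
f(200, V) - 1*49168 = -37 - 1*49168 = -37 - 49168 = -49205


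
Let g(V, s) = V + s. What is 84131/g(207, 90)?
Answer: 84131/297 ≈ 283.27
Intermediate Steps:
84131/g(207, 90) = 84131/(207 + 90) = 84131/297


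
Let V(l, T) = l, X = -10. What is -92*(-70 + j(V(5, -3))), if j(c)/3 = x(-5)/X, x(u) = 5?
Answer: 6578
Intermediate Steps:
j(c) = -3/2 (j(c) = 3*(5/(-10)) = 3*(5*(-⅒)) = 3*(-½) = -3/2)
-92*(-70 + j(V(5, -3))) = -92*(-70 - 3/2) = -92*(-143/2) = 6578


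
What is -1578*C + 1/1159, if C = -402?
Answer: 735218605/1159 ≈ 6.3436e+5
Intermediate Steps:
-1578*C + 1/1159 = -1578*(-402) + 1/1159 = 634356 + 1/1159 = 735218605/1159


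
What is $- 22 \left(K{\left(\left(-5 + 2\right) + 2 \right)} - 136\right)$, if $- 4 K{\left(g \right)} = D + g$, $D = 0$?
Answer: $\frac{5973}{2} \approx 2986.5$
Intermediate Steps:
$K{\left(g \right)} = - \frac{g}{4}$ ($K{\left(g \right)} = - \frac{0 + g}{4} = - \frac{g}{4}$)
$- 22 \left(K{\left(\left(-5 + 2\right) + 2 \right)} - 136\right) = - 22 \left(- \frac{\left(-5 + 2\right) + 2}{4} - 136\right) = - 22 \left(- \frac{-3 + 2}{4} - 136\right) = - 22 \left(\left(- \frac{1}{4}\right) \left(-1\right) - 136\right) = - 22 \left(\frac{1}{4} - 136\right) = \left(-22\right) \left(- \frac{543}{4}\right) = \frac{5973}{2}$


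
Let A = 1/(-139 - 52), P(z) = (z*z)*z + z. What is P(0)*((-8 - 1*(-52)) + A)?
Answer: 0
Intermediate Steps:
P(z) = z + z³ (P(z) = z²*z + z = z³ + z = z + z³)
A = -1/191 (A = 1/(-191) = -1/191 ≈ -0.0052356)
P(0)*((-8 - 1*(-52)) + A) = (0 + 0³)*((-8 - 1*(-52)) - 1/191) = (0 + 0)*((-8 + 52) - 1/191) = 0*(44 - 1/191) = 0*(8403/191) = 0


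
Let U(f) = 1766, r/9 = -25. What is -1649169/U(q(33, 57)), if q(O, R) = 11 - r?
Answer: -1649169/1766 ≈ -933.84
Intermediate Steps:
r = -225 (r = 9*(-25) = -225)
q(O, R) = 236 (q(O, R) = 11 - 1*(-225) = 11 + 225 = 236)
-1649169/U(q(33, 57)) = -1649169/1766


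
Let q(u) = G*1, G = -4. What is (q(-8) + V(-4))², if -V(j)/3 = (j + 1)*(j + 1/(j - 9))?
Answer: 279841/169 ≈ 1655.9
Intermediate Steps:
q(u) = -4 (q(u) = -4*1 = -4)
V(j) = -3*(1 + j)*(j + 1/(-9 + j)) (V(j) = -3*(j + 1)*(j + 1/(j - 9)) = -3*(1 + j)*(j + 1/(-9 + j)))
(q(-8) + V(-4))² = (-4 + 3*(-1 - 1*(-4)³ + 8*(-4) + 8*(-4)²)/(-9 - 4))² = (-4 + 3*(-1 - 1*(-64) - 32 + 8*16)/(-13))² = (-4 + 3*(-1/13)*(-1 + 64 - 32 + 128))² = (-4 + 3*(-1/13)*159)² = (-4 - 477/13)² = (-529/13)² = 279841/169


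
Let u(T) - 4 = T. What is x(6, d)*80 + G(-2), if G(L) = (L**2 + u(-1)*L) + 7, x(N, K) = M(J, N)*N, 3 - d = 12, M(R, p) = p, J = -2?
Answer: 2885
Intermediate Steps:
d = -9 (d = 3 - 1*12 = 3 - 12 = -9)
x(N, K) = N**2 (x(N, K) = N*N = N**2)
u(T) = 4 + T
G(L) = 7 + L**2 + 3*L (G(L) = (L**2 + (4 - 1)*L) + 7 = (L**2 + 3*L) + 7 = 7 + L**2 + 3*L)
x(6, d)*80 + G(-2) = 6**2*80 + (7 + (-2)**2 + 3*(-2)) = 36*80 + (7 + 4 - 6) = 2880 + 5 = 2885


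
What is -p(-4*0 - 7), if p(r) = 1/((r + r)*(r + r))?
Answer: -1/196 ≈ -0.0051020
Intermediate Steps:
p(r) = 1/(4*r**2) (p(r) = 1/((2*r)*(2*r)) = 1/(4*r**2))
-p(-4*0 - 7) = -1/(4*(-4*0 - 7)**2) = -1/(4*(0 - 7)**2) = -1/(4*(-7)**2) = -1/(4*49) = -1*1/196 = -1/196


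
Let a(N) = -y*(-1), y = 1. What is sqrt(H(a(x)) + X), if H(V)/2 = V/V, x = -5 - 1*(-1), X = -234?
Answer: 2*I*sqrt(58) ≈ 15.232*I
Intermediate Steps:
x = -4 (x = -5 + 1 = -4)
a(N) = 1 (a(N) = -1*1*(-1) = -1*(-1) = 1)
H(V) = 2 (H(V) = 2*(V/V) = 2*1 = 2)
sqrt(H(a(x)) + X) = sqrt(2 - 234) = sqrt(-232) = 2*I*sqrt(58)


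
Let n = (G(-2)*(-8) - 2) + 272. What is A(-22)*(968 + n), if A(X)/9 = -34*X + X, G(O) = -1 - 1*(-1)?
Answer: 8089092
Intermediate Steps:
G(O) = 0 (G(O) = -1 + 1 = 0)
A(X) = -297*X (A(X) = 9*(-34*X + X) = 9*(-33*X) = -297*X)
n = 270 (n = (0*(-8) - 2) + 272 = (0 - 2) + 272 = -2 + 272 = 270)
A(-22)*(968 + n) = (-297*(-22))*(968 + 270) = 6534*1238 = 8089092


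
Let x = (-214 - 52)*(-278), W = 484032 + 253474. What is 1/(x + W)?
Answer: 1/811454 ≈ 1.2324e-6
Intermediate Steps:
W = 737506
x = 73948 (x = -266*(-278) = 73948)
1/(x + W) = 1/(73948 + 737506) = 1/811454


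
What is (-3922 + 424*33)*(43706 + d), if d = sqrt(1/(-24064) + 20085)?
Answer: 440119420 + 5035*sqrt(45432591266)/752 ≈ 4.4155e+8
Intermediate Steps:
d = sqrt(45432591266)/1504 (d = sqrt(-1/24064 + 20085) = sqrt(483325439/24064) = sqrt(45432591266)/1504 ≈ 141.72)
(-3922 + 424*33)*(43706 + d) = (-3922 + 424*33)*(43706 + sqrt(45432591266)/1504) = (-3922 + 13992)*(43706 + sqrt(45432591266)/1504) = 10070*(43706 + sqrt(45432591266)/1504) = 440119420 + 5035*sqrt(45432591266)/752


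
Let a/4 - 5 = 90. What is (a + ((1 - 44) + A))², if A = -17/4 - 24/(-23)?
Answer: 943042681/8464 ≈ 1.1142e+5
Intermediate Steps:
a = 380 (a = 20 + 4*90 = 20 + 360 = 380)
A = -295/92 (A = -17*¼ - 24*(-1/23) = -17/4 + 24/23 = -295/92 ≈ -3.2065)
(a + ((1 - 44) + A))² = (380 + ((1 - 44) - 295/92))² = (380 + (-43 - 295/92))² = (380 - 4251/92)² = (30709/92)² = 943042681/8464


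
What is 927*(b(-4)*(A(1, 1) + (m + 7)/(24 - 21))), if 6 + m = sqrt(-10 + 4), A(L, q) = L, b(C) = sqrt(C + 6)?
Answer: 309*sqrt(2)*(4 + I*sqrt(6)) ≈ 1748.0 + 1070.4*I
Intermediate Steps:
b(C) = sqrt(6 + C)
m = -6 + I*sqrt(6) (m = -6 + sqrt(-10 + 4) = -6 + sqrt(-6) = -6 + I*sqrt(6) ≈ -6.0 + 2.4495*I)
927*(b(-4)*(A(1, 1) + (m + 7)/(24 - 21))) = 927*(sqrt(6 - 4)*(1 + ((-6 + I*sqrt(6)) + 7)/(24 - 21))) = 927*(sqrt(2)*(1 + (1 + I*sqrt(6))/3)) = 927*(sqrt(2)*(1 + (1 + I*sqrt(6))*(1/3))) = 927*(sqrt(2)*(1 + (1/3 + I*sqrt(6)/3))) = 927*(sqrt(2)*(4/3 + I*sqrt(6)/3)) = 927*sqrt(2)*(4/3 + I*sqrt(6)/3)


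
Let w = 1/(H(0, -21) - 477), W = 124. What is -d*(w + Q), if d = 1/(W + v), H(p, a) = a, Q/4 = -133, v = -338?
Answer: -264937/106572 ≈ -2.4860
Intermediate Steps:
Q = -532 (Q = 4*(-133) = -532)
d = -1/214 (d = 1/(124 - 338) = 1/(-214) = -1/214 ≈ -0.0046729)
w = -1/498 (w = 1/(-21 - 477) = 1/(-498) = -1/498 ≈ -0.0020080)
-d*(w + Q) = -(-1)*(-1/498 - 532)/214 = -(-1)*(-264937)/(214*498) = -1*264937/106572 = -264937/106572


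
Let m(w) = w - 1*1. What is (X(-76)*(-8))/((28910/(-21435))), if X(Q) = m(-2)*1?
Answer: -51444/2891 ≈ -17.795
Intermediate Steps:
m(w) = -1 + w (m(w) = w - 1 = -1 + w)
X(Q) = -3 (X(Q) = (-1 - 2)*1 = -3*1 = -3)
(X(-76)*(-8))/((28910/(-21435))) = (-3*(-8))/((28910/(-21435))) = 24/((28910*(-1/21435))) = 24/(-5782/4287) = 24*(-4287/5782) = -51444/2891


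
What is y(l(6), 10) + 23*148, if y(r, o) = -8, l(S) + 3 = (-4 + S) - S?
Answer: 3396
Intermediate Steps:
l(S) = -7 (l(S) = -3 + ((-4 + S) - S) = -3 - 4 = -7)
y(l(6), 10) + 23*148 = -8 + 23*148 = -8 + 3404 = 3396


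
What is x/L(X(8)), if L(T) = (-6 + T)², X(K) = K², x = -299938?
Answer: -149969/1682 ≈ -89.161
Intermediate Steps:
x/L(X(8)) = -299938/(-6 + 8²)² = -299938/(-6 + 64)² = -299938/(58²) = -299938/3364 = -299938*1/3364 = -149969/1682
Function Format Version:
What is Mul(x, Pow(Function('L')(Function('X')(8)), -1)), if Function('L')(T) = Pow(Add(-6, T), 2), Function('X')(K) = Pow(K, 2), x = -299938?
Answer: Rational(-149969, 1682) ≈ -89.161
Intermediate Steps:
Mul(x, Pow(Function('L')(Function('X')(8)), -1)) = Mul(-299938, Pow(Pow(Add(-6, Pow(8, 2)), 2), -1)) = Mul(-299938, Pow(Pow(Add(-6, 64), 2), -1)) = Mul(-299938, Pow(Pow(58, 2), -1)) = Mul(-299938, Pow(3364, -1)) = Mul(-299938, Rational(1, 3364)) = Rational(-149969, 1682)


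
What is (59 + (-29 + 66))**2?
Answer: 9216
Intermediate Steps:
(59 + (-29 + 66))**2 = (59 + 37)**2 = 96**2 = 9216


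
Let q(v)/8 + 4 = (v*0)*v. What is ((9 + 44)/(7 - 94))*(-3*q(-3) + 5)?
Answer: -5353/87 ≈ -61.529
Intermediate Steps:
q(v) = -32 (q(v) = -32 + 8*((v*0)*v) = -32 + 8*(0*v) = -32 + 8*0 = -32 + 0 = -32)
((9 + 44)/(7 - 94))*(-3*q(-3) + 5) = ((9 + 44)/(7 - 94))*(-3*(-32) + 5) = (53/(-87))*(96 + 5) = (53*(-1/87))*101 = -53/87*101 = -5353/87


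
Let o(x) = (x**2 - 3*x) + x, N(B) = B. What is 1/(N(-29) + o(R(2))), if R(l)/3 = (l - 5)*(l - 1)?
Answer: 1/70 ≈ 0.014286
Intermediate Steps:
R(l) = 3*(-1 + l)*(-5 + l) (R(l) = 3*((l - 5)*(l - 1)) = 3*((-5 + l)*(-1 + l)) = 3*((-1 + l)*(-5 + l)) = 3*(-1 + l)*(-5 + l))
o(x) = x**2 - 2*x
1/(N(-29) + o(R(2))) = 1/(-29 + (15 - 18*2 + 3*2**2)*(-2 + (15 - 18*2 + 3*2**2))) = 1/(-29 + (15 - 36 + 3*4)*(-2 + (15 - 36 + 3*4))) = 1/(-29 + (15 - 36 + 12)*(-2 + (15 - 36 + 12))) = 1/(-29 - 9*(-2 - 9)) = 1/(-29 - 9*(-11)) = 1/(-29 + 99) = 1/70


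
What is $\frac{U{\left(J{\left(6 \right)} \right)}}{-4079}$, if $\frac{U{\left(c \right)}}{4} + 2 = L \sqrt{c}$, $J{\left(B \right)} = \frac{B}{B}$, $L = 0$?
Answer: $\frac{8}{4079} \approx 0.0019613$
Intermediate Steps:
$J{\left(B \right)} = 1$
$U{\left(c \right)} = -8$ ($U{\left(c \right)} = -8 + 4 \cdot 0 \sqrt{c} = -8 + 4 \cdot 0 = -8 + 0 = -8$)
$\frac{U{\left(J{\left(6 \right)} \right)}}{-4079} = - \frac{8}{-4079} = \left(-8\right) \left(- \frac{1}{4079}\right) = \frac{8}{4079}$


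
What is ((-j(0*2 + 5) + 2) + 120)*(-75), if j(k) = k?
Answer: -8775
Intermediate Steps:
((-j(0*2 + 5) + 2) + 120)*(-75) = ((-(0*2 + 5) + 2) + 120)*(-75) = ((-(0 + 5) + 2) + 120)*(-75) = ((-1*5 + 2) + 120)*(-75) = ((-5 + 2) + 120)*(-75) = (-3 + 120)*(-75) = 117*(-75) = -8775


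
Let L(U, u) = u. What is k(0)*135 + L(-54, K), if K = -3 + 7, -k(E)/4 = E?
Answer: 4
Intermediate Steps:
k(E) = -4*E
K = 4
k(0)*135 + L(-54, K) = -4*0*135 + 4 = 0*135 + 4 = 0 + 4 = 4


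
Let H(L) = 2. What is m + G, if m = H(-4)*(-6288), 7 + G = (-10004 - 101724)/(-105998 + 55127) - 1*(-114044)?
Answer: 5161534259/50871 ≈ 1.0146e+5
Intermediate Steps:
G = 5801287955/50871 (G = -7 + ((-10004 - 101724)/(-105998 + 55127) - 1*(-114044)) = -7 + (-111728/(-50871) + 114044) = -7 + (-111728*(-1/50871) + 114044) = -7 + (111728/50871 + 114044) = -7 + 5801644052/50871 = 5801287955/50871 ≈ 1.1404e+5)
m = -12576 (m = 2*(-6288) = -12576)
m + G = -12576 + 5801287955/50871 = 5161534259/50871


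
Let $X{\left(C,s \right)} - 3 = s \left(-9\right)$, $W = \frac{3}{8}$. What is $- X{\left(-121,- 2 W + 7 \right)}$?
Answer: $\frac{213}{4} \approx 53.25$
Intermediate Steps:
$W = \frac{3}{8}$ ($W = 3 \cdot \frac{1}{8} = \frac{3}{8} \approx 0.375$)
$X{\left(C,s \right)} = 3 - 9 s$ ($X{\left(C,s \right)} = 3 + s \left(-9\right) = 3 - 9 s$)
$- X{\left(-121,- 2 W + 7 \right)} = - (3 - 9 \left(\left(-2\right) \frac{3}{8} + 7\right)) = - (3 - 9 \left(- \frac{3}{4} + 7\right)) = - (3 - \frac{225}{4}) = \left(-1\right) \left(- \frac{213}{4}\right) = \frac{213}{4}$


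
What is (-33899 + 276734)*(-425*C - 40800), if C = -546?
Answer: 46442193750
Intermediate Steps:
(-33899 + 276734)*(-425*C - 40800) = (-33899 + 276734)*(-425*(-546) - 40800) = 242835*(232050 - 40800) = 242835*191250 = 46442193750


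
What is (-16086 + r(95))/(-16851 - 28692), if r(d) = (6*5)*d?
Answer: 4412/15181 ≈ 0.29063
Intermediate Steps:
r(d) = 30*d
(-16086 + r(95))/(-16851 - 28692) = (-16086 + 30*95)/(-16851 - 28692) = (-16086 + 2850)/(-45543) = -13236*(-1/45543) = 4412/15181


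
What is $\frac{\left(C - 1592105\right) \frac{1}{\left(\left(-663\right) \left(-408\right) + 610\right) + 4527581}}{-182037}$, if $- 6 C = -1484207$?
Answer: $\frac{733493}{476476386390} \approx 1.5394 \cdot 10^{-6}$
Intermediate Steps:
$C = \frac{1484207}{6}$ ($C = \left(- \frac{1}{6}\right) \left(-1484207\right) = \frac{1484207}{6} \approx 2.4737 \cdot 10^{5}$)
$\frac{\left(C - 1592105\right) \frac{1}{\left(\left(-663\right) \left(-408\right) + 610\right) + 4527581}}{-182037} = \frac{\left(\frac{1484207}{6} - 1592105\right) \frac{1}{\left(\left(-663\right) \left(-408\right) + 610\right) + 4527581}}{-182037} = - \frac{8068423}{6 \left(\left(270504 + 610\right) + 4527581\right)} \left(- \frac{1}{182037}\right) = - \frac{8068423}{6 \left(271114 + 4527581\right)} \left(- \frac{1}{182037}\right) = - \frac{8068423}{6 \cdot 4798695} \left(- \frac{1}{182037}\right) = \left(- \frac{8068423}{6}\right) \frac{1}{4798695} \left(- \frac{1}{182037}\right) = \left(- \frac{733493}{2617470}\right) \left(- \frac{1}{182037}\right) = \frac{733493}{476476386390}$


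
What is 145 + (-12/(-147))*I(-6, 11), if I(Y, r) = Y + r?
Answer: 7125/49 ≈ 145.41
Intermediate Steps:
145 + (-12/(-147))*I(-6, 11) = 145 + (-12/(-147))*(-6 + 11) = 145 - 12*(-1/147)*5 = 145 + (4/49)*5 = 145 + 20/49 = 7125/49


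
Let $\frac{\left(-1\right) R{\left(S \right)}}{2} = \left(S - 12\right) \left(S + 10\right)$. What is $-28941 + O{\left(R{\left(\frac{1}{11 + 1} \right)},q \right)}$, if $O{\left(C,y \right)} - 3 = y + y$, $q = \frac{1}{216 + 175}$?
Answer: $- \frac{11314756}{391} \approx -28938.0$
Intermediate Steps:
$R{\left(S \right)} = - 2 \left(-12 + S\right) \left(10 + S\right)$ ($R{\left(S \right)} = - 2 \left(S - 12\right) \left(S + 10\right) = - 2 \left(-12 + S\right) \left(10 + S\right)$)
$q = \frac{1}{391} \approx 0.0025575$
$O{\left(C,y \right)} = 3 + 2 y$ ($O{\left(C,y \right)} = 3 + \left(y + y\right) = 3 + 2 y$)
$-28941 + O{\left(R{\left(\frac{1}{11 + 1} \right)},q \right)} = -28941 + \left(3 + 2 \cdot \frac{1}{391}\right) = -28941 + \left(3 + \frac{2}{391}\right) = -28941 + \frac{1175}{391} = - \frac{11314756}{391}$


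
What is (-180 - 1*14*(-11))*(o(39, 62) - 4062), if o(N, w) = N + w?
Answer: 102986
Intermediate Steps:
(-180 - 1*14*(-11))*(o(39, 62) - 4062) = (-180 - 1*14*(-11))*((39 + 62) - 4062) = (-180 - 14*(-11))*(101 - 4062) = (-180 + 154)*(-3961) = -26*(-3961) = 102986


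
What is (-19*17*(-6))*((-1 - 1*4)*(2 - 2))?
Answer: 0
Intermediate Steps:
(-19*17*(-6))*((-1 - 1*4)*(2 - 2)) = (-323*(-6))*((-1 - 4)*0) = 1938*(-5*0) = 1938*0 = 0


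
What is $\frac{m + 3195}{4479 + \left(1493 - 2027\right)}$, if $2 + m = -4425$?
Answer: $- \frac{1232}{3945} \approx -0.31229$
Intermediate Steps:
$m = -4427$ ($m = -2 - 4425 = -4427$)
$\frac{m + 3195}{4479 + \left(1493 - 2027\right)} = \frac{-4427 + 3195}{4479 + \left(1493 - 2027\right)} = - \frac{1232}{4479 - 534} = - \frac{1232}{3945}$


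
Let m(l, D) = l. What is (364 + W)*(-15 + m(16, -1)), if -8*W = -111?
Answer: 3023/8 ≈ 377.88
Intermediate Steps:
W = 111/8 (W = -1/8*(-111) = 111/8 ≈ 13.875)
(364 + W)*(-15 + m(16, -1)) = (364 + 111/8)*(-15 + 16) = (3023/8)*1 = 3023/8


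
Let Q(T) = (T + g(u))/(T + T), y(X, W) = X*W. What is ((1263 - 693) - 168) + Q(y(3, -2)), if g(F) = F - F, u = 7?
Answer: 805/2 ≈ 402.50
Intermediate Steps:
g(F) = 0
y(X, W) = W*X
Q(T) = ½ (Q(T) = (T + 0)/(T + T) = T/((2*T)) = T*(1/(2*T)) = ½)
((1263 - 693) - 168) + Q(y(3, -2)) = ((1263 - 693) - 168) + ½ = (570 - 168) + ½ = 402 + ½ = 805/2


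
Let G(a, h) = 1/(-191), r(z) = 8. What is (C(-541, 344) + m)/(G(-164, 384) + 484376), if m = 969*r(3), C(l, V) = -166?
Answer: 1448926/92515815 ≈ 0.015661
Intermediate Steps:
G(a, h) = -1/191
m = 7752 (m = 969*8 = 7752)
(C(-541, 344) + m)/(G(-164, 384) + 484376) = (-166 + 7752)/(-1/191 + 484376) = 7586/(92515815/191) = 7586*(191/92515815) = 1448926/92515815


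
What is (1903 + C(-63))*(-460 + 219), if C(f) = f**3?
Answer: 59802704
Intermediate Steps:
(1903 + C(-63))*(-460 + 219) = (1903 + (-63)**3)*(-460 + 219) = (1903 - 250047)*(-241) = -248144*(-241) = 59802704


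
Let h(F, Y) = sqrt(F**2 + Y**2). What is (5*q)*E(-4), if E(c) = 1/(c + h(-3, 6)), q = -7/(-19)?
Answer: 140/551 + 105*sqrt(5)/551 ≈ 0.68019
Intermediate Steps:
q = 7/19 (q = -7*(-1/19) = 7/19 ≈ 0.36842)
E(c) = 1/(c + 3*sqrt(5)) (E(c) = 1/(c + sqrt((-3)**2 + 6**2)) = 1/(c + sqrt(9 + 36)) = 1/(c + sqrt(45)) = 1/(c + 3*sqrt(5)))
(5*q)*E(-4) = (5*(7/19))/(-4 + 3*sqrt(5)) = 35/(19*(-4 + 3*sqrt(5)))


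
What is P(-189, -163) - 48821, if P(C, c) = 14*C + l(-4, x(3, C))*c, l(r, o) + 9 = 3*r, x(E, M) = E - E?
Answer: -48044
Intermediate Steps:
x(E, M) = 0
l(r, o) = -9 + 3*r
P(C, c) = -21*c + 14*C (P(C, c) = 14*C + (-9 + 3*(-4))*c = 14*C + (-9 - 12)*c = 14*C - 21*c = -21*c + 14*C)
P(-189, -163) - 48821 = (-21*(-163) + 14*(-189)) - 48821 = (3423 - 2646) - 48821 = 777 - 48821 = -48044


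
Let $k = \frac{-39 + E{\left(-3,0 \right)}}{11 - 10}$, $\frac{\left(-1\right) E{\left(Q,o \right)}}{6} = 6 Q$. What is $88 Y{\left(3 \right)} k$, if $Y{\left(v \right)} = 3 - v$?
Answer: $0$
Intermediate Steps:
$E{\left(Q,o \right)} = - 36 Q$ ($E{\left(Q,o \right)} = - 6 \cdot 6 Q = - 36 Q$)
$k = 69$ ($k = \frac{-39 - -108}{11 - 10} = \frac{-39 + 108}{1} = 69 \cdot 1 = 69$)
$88 Y{\left(3 \right)} k = 88 \left(3 - 3\right) 69 = 88 \cdot 0 \cdot 69 = 0 \cdot 69 = 0$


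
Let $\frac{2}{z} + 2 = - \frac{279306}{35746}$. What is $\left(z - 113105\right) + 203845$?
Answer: $\frac{15915669514}{175399} \approx 90740.0$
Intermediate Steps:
$z = - \frac{35746}{175399}$ ($z = \frac{2}{-2 - \frac{279306}{35746}} = \frac{2}{-2 - \frac{139653}{17873}} = \frac{2}{- \frac{175399}{17873}} = 2 \left(- \frac{17873}{175399}\right) = - \frac{35746}{175399} \approx -0.2038$)
$\left(z - 113105\right) + 203845 = \left(- \frac{35746}{175399} - 113105\right) + 203845 = - \frac{19838539641}{175399} + 203845 = \frac{15915669514}{175399}$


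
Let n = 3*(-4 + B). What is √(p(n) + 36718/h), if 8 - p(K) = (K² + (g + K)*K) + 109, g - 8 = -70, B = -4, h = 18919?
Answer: I*√980387517859/18919 ≈ 52.336*I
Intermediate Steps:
g = -62 (g = 8 - 70 = -62)
n = -24 (n = 3*(-4 - 4) = 3*(-8) = -24)
p(K) = -101 - K² - K*(-62 + K) (p(K) = 8 - ((K² + (-62 + K)*K) + 109) = 8 - ((K² + K*(-62 + K)) + 109) = 8 - (109 + K² + K*(-62 + K)) = 8 + (-109 - K² - K*(-62 + K)) = -101 - K² - K*(-62 + K))
√(p(n) + 36718/h) = √((-101 - 2*(-24)² + 62*(-24)) + 36718/18919) = √((-101 - 2*576 - 1488) + 36718*(1/18919)) = √((-101 - 1152 - 1488) + 36718/18919) = √(-2741 + 36718/18919) = √(-51820261/18919) = I*√980387517859/18919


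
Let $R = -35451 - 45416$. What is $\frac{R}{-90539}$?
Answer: $\frac{80867}{90539} \approx 0.89317$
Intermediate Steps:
$R = -80867$
$\frac{R}{-90539} = - \frac{80867}{-90539} = \left(-80867\right) \left(- \frac{1}{90539}\right) = \frac{80867}{90539}$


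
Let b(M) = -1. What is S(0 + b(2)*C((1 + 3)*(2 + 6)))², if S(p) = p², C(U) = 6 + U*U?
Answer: 1125508810000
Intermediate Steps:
C(U) = 6 + U²
S(0 + b(2)*C((1 + 3)*(2 + 6)))² = ((0 - (6 + ((1 + 3)*(2 + 6))²))²)² = ((0 - (6 + (4*8)²))²)² = ((0 - (6 + 32²))²)² = ((0 - (6 + 1024))²)² = ((0 - 1*1030)²)² = ((0 - 1030)²)² = ((-1030)²)² = 1060900² = 1125508810000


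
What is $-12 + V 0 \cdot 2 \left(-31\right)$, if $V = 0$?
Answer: $-12$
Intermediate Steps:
$-12 + V 0 \cdot 2 \left(-31\right) = -12 + 0 \cdot 0 \cdot 2 \left(-31\right) = -12 + 0 \cdot 2 \left(-31\right) = -12 + 0 \left(-31\right) = -12 + 0 = -12$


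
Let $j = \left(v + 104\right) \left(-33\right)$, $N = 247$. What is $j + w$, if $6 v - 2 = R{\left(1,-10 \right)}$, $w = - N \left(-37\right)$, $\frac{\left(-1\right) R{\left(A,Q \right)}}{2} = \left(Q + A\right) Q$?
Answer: $6686$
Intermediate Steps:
$R{\left(A,Q \right)} = - 2 Q \left(A + Q\right)$ ($R{\left(A,Q \right)} = - 2 \left(Q + A\right) Q = - 2 \left(A + Q\right) Q = - 2 Q \left(A + Q\right)$)
$w = 9139$ ($w = - 247 \left(-37\right) = \left(-1\right) \left(-9139\right) = 9139$)
$v = - \frac{89}{3}$ ($v = \frac{1}{3} + \frac{\left(-2\right) \left(-10\right) \left(1 - 10\right)}{6} = \frac{1}{3} + \frac{\left(-2\right) \left(-10\right) \left(-9\right)}{6} = \frac{1}{3} + \frac{1}{6} \left(-180\right) = \frac{1}{3} - 30 = - \frac{89}{3} \approx -29.667$)
$j = -2453$ ($j = \left(- \frac{89}{3} + 104\right) \left(-33\right) = \frac{223}{3} \left(-33\right) = -2453$)
$j + w = -2453 + 9139 = 6686$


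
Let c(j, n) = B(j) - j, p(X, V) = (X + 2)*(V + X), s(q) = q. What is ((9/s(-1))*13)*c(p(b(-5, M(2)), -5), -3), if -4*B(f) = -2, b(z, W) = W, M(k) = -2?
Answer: -117/2 ≈ -58.500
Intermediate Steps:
B(f) = ½ (B(f) = -¼*(-2) = ½)
p(X, V) = (2 + X)*(V + X)
c(j, n) = ½ - j
((9/s(-1))*13)*c(p(b(-5, M(2)), -5), -3) = ((9/(-1))*13)*(½ - ((-2)² + 2*(-5) + 2*(-2) - 5*(-2))) = ((9*(-1))*13)*(½ - (4 - 10 - 4 + 10)) = (-9*13)*(½ - 1*0) = -117*(½ + 0) = -117*½ = -117/2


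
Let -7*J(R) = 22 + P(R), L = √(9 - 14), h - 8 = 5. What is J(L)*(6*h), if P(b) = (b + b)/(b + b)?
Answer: -1794/7 ≈ -256.29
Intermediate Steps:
h = 13 (h = 8 + 5 = 13)
P(b) = 1 (P(b) = (2*b)/((2*b)) = (2*b)*(1/(2*b)) = 1)
L = I*√5 (L = √(-5) = I*√5 ≈ 2.2361*I)
J(R) = -23/7 (J(R) = -(22 + 1)/7 = -⅐*23 = -23/7)
J(L)*(6*h) = -138*13/7 = -23/7*78 = -1794/7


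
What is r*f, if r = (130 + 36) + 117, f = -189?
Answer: -53487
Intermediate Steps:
r = 283 (r = 166 + 117 = 283)
r*f = 283*(-189) = -53487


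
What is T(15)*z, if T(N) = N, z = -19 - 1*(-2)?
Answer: -255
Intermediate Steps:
z = -17 (z = -19 + 2 = -17)
T(15)*z = 15*(-17) = -255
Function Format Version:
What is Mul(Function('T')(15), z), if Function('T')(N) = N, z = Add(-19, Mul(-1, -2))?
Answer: -255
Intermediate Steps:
z = -17 (z = Add(-19, 2) = -17)
Mul(Function('T')(15), z) = Mul(15, -17) = -255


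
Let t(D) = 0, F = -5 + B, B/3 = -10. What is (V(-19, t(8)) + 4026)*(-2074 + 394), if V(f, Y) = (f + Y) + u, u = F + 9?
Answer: -6688080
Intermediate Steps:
B = -30 (B = 3*(-10) = -30)
F = -35 (F = -5 - 30 = -35)
u = -26 (u = -35 + 9 = -26)
V(f, Y) = -26 + Y + f (V(f, Y) = (f + Y) - 26 = (Y + f) - 26 = -26 + Y + f)
(V(-19, t(8)) + 4026)*(-2074 + 394) = ((-26 + 0 - 19) + 4026)*(-2074 + 394) = (-45 + 4026)*(-1680) = 3981*(-1680) = -6688080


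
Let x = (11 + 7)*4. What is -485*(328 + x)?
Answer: -194000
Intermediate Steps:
x = 72 (x = 18*4 = 72)
-485*(328 + x) = -485*(328 + 72) = -485*400 = -194000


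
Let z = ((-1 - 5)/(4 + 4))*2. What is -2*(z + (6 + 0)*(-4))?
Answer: 51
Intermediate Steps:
z = -3/2 (z = -6/8*2 = -6*⅛*2 = -¾*2 = -3/2 ≈ -1.5000)
-2*(z + (6 + 0)*(-4)) = -2*(-3/2 + (6 + 0)*(-4)) = -2*(-3/2 + 6*(-4)) = -2*(-3/2 - 24) = -2*(-51/2) = 51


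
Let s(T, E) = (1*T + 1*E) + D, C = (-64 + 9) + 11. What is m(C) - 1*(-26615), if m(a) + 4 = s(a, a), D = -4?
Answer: 26519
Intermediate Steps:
C = -44 (C = -55 + 11 = -44)
s(T, E) = -4 + E + T (s(T, E) = (1*T + 1*E) - 4 = (T + E) - 4 = (E + T) - 4 = -4 + E + T)
m(a) = -8 + 2*a (m(a) = -4 + (-4 + a + a) = -4 + (-4 + 2*a) = -8 + 2*a)
m(C) - 1*(-26615) = (-8 + 2*(-44)) - 1*(-26615) = (-8 - 88) + 26615 = -96 + 26615 = 26519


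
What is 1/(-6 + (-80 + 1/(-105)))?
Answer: -105/9031 ≈ -0.011627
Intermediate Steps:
1/(-6 + (-80 + 1/(-105))) = 1/(-6 + (-80 - 1/105)) = 1/(-6 - 8401/105) = 1/(-9031/105) = -105/9031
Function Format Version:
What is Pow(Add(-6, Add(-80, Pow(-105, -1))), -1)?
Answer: Rational(-105, 9031) ≈ -0.011627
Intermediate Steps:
Pow(Add(-6, Add(-80, Pow(-105, -1))), -1) = Pow(Add(-6, Add(-80, Rational(-1, 105))), -1) = Pow(Add(-6, Rational(-8401, 105)), -1) = Pow(Rational(-9031, 105), -1) = Rational(-105, 9031)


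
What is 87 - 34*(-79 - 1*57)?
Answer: 4711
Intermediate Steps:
87 - 34*(-79 - 1*57) = 87 - 34*(-79 - 57) = 87 - 34*(-136) = 87 + 4624 = 4711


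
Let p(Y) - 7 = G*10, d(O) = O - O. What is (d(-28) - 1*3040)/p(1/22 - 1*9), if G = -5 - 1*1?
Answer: 3040/53 ≈ 57.359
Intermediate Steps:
G = -6 (G = -5 - 1 = -6)
d(O) = 0
p(Y) = -53 (p(Y) = 7 - 6*10 = 7 - 60 = -53)
(d(-28) - 1*3040)/p(1/22 - 1*9) = (0 - 1*3040)/(-53) = (0 - 3040)*(-1/53) = -3040*(-1/53) = 3040/53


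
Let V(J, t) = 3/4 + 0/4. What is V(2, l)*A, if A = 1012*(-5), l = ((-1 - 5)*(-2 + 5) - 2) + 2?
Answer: -3795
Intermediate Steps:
l = -18 (l = (-6*3 - 2) + 2 = (-18 - 2) + 2 = -20 + 2 = -18)
A = -5060
V(J, t) = ¾ (V(J, t) = 3*(¼) + 0*(¼) = ¾ + 0 = ¾)
V(2, l)*A = (¾)*(-5060) = -3795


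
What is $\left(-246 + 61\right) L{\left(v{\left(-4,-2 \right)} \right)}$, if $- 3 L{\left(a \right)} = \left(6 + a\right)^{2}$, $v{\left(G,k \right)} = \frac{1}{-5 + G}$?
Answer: $\frac{519665}{243} \approx 2138.5$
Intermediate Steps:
$L{\left(a \right)} = - \frac{\left(6 + a\right)^{2}}{3}$
$\left(-246 + 61\right) L{\left(v{\left(-4,-2 \right)} \right)} = \left(-246 + 61\right) \left(- \frac{\left(6 + \frac{1}{-5 - 4}\right)^{2}}{3}\right) = - 185 \left(- \frac{\left(6 + \frac{1}{-9}\right)^{2}}{3}\right) = - 185 \left(- \frac{\left(6 - \frac{1}{9}\right)^{2}}{3}\right) = - 185 \left(- \frac{\left(\frac{53}{9}\right)^{2}}{3}\right) = - 185 \left(\left(- \frac{1}{3}\right) \frac{2809}{81}\right) = \left(-185\right) \left(- \frac{2809}{243}\right) = \frac{519665}{243}$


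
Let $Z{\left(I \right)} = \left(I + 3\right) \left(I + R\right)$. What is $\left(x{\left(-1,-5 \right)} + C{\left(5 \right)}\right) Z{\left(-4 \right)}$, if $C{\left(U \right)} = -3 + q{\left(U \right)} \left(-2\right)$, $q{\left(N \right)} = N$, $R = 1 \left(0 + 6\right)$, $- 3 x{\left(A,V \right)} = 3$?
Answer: $28$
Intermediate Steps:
$x{\left(A,V \right)} = -1$ ($x{\left(A,V \right)} = \left(- \frac{1}{3}\right) 3 = -1$)
$R = 6$ ($R = 1 \cdot 6 = 6$)
$C{\left(U \right)} = -3 - 2 U$ ($C{\left(U \right)} = -3 + U \left(-2\right) = -3 - 2 U$)
$Z{\left(I \right)} = \left(3 + I\right) \left(6 + I\right)$ ($Z{\left(I \right)} = \left(I + 3\right) \left(I + 6\right) = \left(3 + I\right) \left(6 + I\right)$)
$\left(x{\left(-1,-5 \right)} + C{\left(5 \right)}\right) Z{\left(-4 \right)} = \left(-1 - 13\right) \left(18 + \left(-4\right)^{2} + 9 \left(-4\right)\right) = \left(-1 - 13\right) \left(18 + 16 - 36\right) = \left(-1 - 13\right) \left(-2\right) = \left(-14\right) \left(-2\right) = 28$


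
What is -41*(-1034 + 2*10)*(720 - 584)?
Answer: 5654064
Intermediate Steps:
-41*(-1034 + 2*10)*(720 - 584) = -41*(-1034 + 20)*136 = -(-41574)*136 = -41*(-137904) = 5654064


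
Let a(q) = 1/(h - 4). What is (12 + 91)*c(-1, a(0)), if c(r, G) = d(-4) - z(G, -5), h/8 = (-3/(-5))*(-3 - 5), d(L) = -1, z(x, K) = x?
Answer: -21321/212 ≈ -100.57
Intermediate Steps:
h = -192/5 (h = 8*((-3/(-5))*(-3 - 5)) = 8*(-3*(-1/5)*(-8)) = 8*((3/5)*(-8)) = 8*(-24/5) = -192/5 ≈ -38.400)
a(q) = -5/212 (a(q) = 1/(-192/5 - 4) = 1/(-212/5) = -5/212)
c(r, G) = -1 - G
(12 + 91)*c(-1, a(0)) = (12 + 91)*(-1 - 1*(-5/212)) = 103*(-1 + 5/212) = 103*(-207/212) = -21321/212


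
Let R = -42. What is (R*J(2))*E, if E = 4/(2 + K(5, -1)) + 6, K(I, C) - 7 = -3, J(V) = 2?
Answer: -560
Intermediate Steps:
K(I, C) = 4 (K(I, C) = 7 - 3 = 4)
E = 20/3 (E = 4/(2 + 4) + 6 = 4/6 + 6 = 4*(⅙) + 6 = ⅔ + 6 = 20/3 ≈ 6.6667)
(R*J(2))*E = -42*2*(20/3) = -84*20/3 = -560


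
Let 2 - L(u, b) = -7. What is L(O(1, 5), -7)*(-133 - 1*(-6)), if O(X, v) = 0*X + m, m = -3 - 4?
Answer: -1143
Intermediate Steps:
m = -7
O(X, v) = -7 (O(X, v) = 0*X - 7 = 0 - 7 = -7)
L(u, b) = 9 (L(u, b) = 2 - 1*(-7) = 2 + 7 = 9)
L(O(1, 5), -7)*(-133 - 1*(-6)) = 9*(-133 - 1*(-6)) = 9*(-133 + 6) = 9*(-127) = -1143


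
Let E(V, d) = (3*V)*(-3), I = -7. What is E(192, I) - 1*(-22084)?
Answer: 20356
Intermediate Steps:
E(V, d) = -9*V
E(192, I) - 1*(-22084) = -9*192 - 1*(-22084) = -1728 + 22084 = 20356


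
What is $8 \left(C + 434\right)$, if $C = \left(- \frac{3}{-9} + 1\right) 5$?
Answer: $\frac{10576}{3} \approx 3525.3$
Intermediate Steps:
$C = \frac{20}{3}$ ($C = \left(\left(-3\right) \left(- \frac{1}{9}\right) + 1\right) 5 = \left(\frac{1}{3} + 1\right) 5 = \frac{4}{3} \cdot 5 = \frac{20}{3} \approx 6.6667$)
$8 \left(C + 434\right) = 8 \left(\frac{20}{3} + 434\right) = 8 \cdot \frac{1322}{3} = \frac{10576}{3}$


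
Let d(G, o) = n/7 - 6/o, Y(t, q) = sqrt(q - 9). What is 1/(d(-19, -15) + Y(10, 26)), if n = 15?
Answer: -3115/12904 + 1225*sqrt(17)/12904 ≈ 0.15002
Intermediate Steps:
Y(t, q) = sqrt(-9 + q)
d(G, o) = 15/7 - 6/o
1/(d(-19, -15) + Y(10, 26)) = 1/((15/7 - 6/(-15)) + sqrt(-9 + 26)) = 1/((15/7 - 6*(-1/15)) + sqrt(17)) = 1/((15/7 + 2/5) + sqrt(17)) = 1/(89/35 + sqrt(17))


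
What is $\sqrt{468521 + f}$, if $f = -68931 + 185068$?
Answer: $27 \sqrt{802} \approx 764.63$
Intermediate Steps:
$f = 116137$
$\sqrt{468521 + f} = \sqrt{468521 + 116137} = \sqrt{584658} = 27 \sqrt{802}$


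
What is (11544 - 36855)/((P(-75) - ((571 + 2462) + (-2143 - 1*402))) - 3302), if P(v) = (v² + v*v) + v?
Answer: -25311/7385 ≈ -3.4274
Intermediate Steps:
P(v) = v + 2*v² (P(v) = (v² + v²) + v = 2*v² + v = v + 2*v²)
(11544 - 36855)/((P(-75) - ((571 + 2462) + (-2143 - 1*402))) - 3302) = (11544 - 36855)/((-75*(1 + 2*(-75)) - ((571 + 2462) + (-2143 - 1*402))) - 3302) = -25311/((-75*(1 - 150) - (3033 + (-2143 - 402))) - 3302) = -25311/((-75*(-149) - (3033 - 2545)) - 3302) = -25311/((11175 - 1*488) - 3302) = -25311/((11175 - 488) - 3302) = -25311/(10687 - 3302) = -25311/7385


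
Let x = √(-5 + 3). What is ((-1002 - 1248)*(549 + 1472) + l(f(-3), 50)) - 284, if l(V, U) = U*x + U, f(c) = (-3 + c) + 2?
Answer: -4547484 + 50*I*√2 ≈ -4.5475e+6 + 70.711*I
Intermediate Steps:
f(c) = -1 + c
x = I*√2 (x = √(-2) = I*√2 ≈ 1.4142*I)
l(V, U) = U + I*U*√2 (l(V, U) = U*(I*√2) + U = I*U*√2 + U = U + I*U*√2)
((-1002 - 1248)*(549 + 1472) + l(f(-3), 50)) - 284 = ((-1002 - 1248)*(549 + 1472) + 50*(1 + I*√2)) - 284 = (-2250*2021 + (50 + 50*I*√2)) - 284 = (-4547250 + (50 + 50*I*√2)) - 284 = (-4547200 + 50*I*√2) - 284 = -4547484 + 50*I*√2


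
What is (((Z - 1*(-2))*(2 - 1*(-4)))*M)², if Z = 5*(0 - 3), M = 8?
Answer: 389376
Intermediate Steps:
Z = -15 (Z = 5*(-3) = -15)
(((Z - 1*(-2))*(2 - 1*(-4)))*M)² = (((-15 - 1*(-2))*(2 - 1*(-4)))*8)² = (((-15 + 2)*(2 + 4))*8)² = (-13*6*8)² = (-78*8)² = (-624)² = 389376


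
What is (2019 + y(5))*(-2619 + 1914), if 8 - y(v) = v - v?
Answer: -1429035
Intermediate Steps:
y(v) = 8 (y(v) = 8 - (v - v) = 8 - 1*0 = 8 + 0 = 8)
(2019 + y(5))*(-2619 + 1914) = (2019 + 8)*(-2619 + 1914) = 2027*(-705) = -1429035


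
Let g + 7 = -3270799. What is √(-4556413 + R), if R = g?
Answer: 3*I*√869691 ≈ 2797.7*I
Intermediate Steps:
g = -3270806 (g = -7 - 3270799 = -3270806)
R = -3270806
√(-4556413 + R) = √(-4556413 - 3270806) = √(-7827219) = 3*I*√869691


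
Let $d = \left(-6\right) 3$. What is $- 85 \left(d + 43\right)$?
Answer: $-2125$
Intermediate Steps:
$d = -18$
$- 85 \left(d + 43\right) = - 85 \left(-18 + 43\right) = \left(-85\right) 25 = -2125$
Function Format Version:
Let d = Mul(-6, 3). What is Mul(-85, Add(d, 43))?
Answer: -2125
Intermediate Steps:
d = -18
Mul(-85, Add(d, 43)) = Mul(-85, Add(-18, 43)) = Mul(-85, 25) = -2125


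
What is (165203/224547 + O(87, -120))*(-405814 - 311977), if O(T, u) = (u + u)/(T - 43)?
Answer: 8366275448317/2470017 ≈ 3.3871e+6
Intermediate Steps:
O(T, u) = 2*u/(-43 + T) (O(T, u) = (2*u)/(-43 + T) = 2*u/(-43 + T))
(165203/224547 + O(87, -120))*(-405814 - 311977) = (165203/224547 + 2*(-120)/(-43 + 87))*(-405814 - 311977) = (165203*(1/224547) + 2*(-120)/44)*(-717791) = (165203/224547 + 2*(-120)*(1/44))*(-717791) = (165203/224547 - 60/11)*(-717791) = -11655587/2470017*(-717791) = 8366275448317/2470017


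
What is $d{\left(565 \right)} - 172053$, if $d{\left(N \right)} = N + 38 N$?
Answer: $-150018$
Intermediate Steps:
$d{\left(N \right)} = 39 N$
$d{\left(565 \right)} - 172053 = 39 \cdot 565 - 172053 = 22035 - 172053 = -150018$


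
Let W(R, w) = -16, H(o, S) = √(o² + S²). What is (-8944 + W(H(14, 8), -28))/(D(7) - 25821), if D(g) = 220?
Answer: 8960/25601 ≈ 0.34999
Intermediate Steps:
H(o, S) = √(S² + o²)
(-8944 + W(H(14, 8), -28))/(D(7) - 25821) = (-8944 - 16)/(220 - 25821) = -8960/(-25601) = -8960*(-1/25601) = 8960/25601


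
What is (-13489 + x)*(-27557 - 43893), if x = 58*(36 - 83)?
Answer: 1158561750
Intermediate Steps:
x = -2726 (x = 58*(-47) = -2726)
(-13489 + x)*(-27557 - 43893) = (-13489 - 2726)*(-27557 - 43893) = -16215*(-71450) = 1158561750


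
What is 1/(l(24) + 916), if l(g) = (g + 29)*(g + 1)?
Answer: 1/2241 ≈ 0.00044623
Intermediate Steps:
l(g) = (1 + g)*(29 + g) (l(g) = (29 + g)*(1 + g) = (1 + g)*(29 + g))
1/(l(24) + 916) = 1/((29 + 24² + 30*24) + 916) = 1/((29 + 576 + 720) + 916) = 1/(1325 + 916) = 1/2241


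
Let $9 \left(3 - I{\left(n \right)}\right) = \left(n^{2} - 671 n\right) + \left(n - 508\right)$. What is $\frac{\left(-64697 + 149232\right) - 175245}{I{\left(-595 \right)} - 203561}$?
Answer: $\frac{816390}{2584189} \approx 0.31592$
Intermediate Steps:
$I{\left(n \right)} = \frac{535}{9} - \frac{n^{2}}{9} + \frac{670 n}{9}$ ($I{\left(n \right)} = 3 - \frac{\left(n^{2} - 671 n\right) + \left(n - 508\right)}{9} = 3 - \frac{\left(n^{2} - 671 n\right) + \left(-508 + n\right)}{9} = 3 - \frac{-508 + n^{2} - 670 n}{9} = 3 + \left(\frac{508}{9} - \frac{n^{2}}{9} + \frac{670 n}{9}\right) = \frac{535}{9} - \frac{n^{2}}{9} + \frac{670 n}{9}$)
$\frac{\left(-64697 + 149232\right) - 175245}{I{\left(-595 \right)} - 203561} = \frac{\left(-64697 + 149232\right) - 175245}{\left(\frac{535}{9} - \frac{\left(-595\right)^{2}}{9} + \frac{670}{9} \left(-595\right)\right) - 203561} = \frac{84535 - 175245}{\left(\frac{535}{9} - \frac{354025}{9} - \frac{398650}{9}\right) - 203561} = - \frac{90710}{\left(\frac{535}{9} - \frac{354025}{9} - \frac{398650}{9}\right) - 203561} = - \frac{90710}{- \frac{752140}{9} - 203561} = - \frac{90710}{- \frac{2584189}{9}} = \left(-90710\right) \left(- \frac{9}{2584189}\right) = \frac{816390}{2584189}$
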